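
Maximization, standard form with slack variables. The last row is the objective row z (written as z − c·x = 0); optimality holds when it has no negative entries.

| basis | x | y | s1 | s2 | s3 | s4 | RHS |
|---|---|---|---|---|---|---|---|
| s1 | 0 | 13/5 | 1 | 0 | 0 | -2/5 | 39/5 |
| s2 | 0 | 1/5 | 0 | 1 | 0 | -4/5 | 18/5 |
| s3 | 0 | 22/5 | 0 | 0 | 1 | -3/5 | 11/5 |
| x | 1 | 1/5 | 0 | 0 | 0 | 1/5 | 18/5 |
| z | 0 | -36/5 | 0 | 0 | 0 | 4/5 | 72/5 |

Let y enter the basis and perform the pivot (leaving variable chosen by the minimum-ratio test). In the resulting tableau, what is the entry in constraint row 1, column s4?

-1/22

Ratio test on column y — row 1: (39/5)/(13/5) = 3; row 2: (18/5)/(1/5) = 18; row 3: (11/5)/(22/5) = 1/2; row 4: (18/5)/(1/5) = 18. Minimum is 1/2 at row 3 (s3 leaves); pivot element 22/5.
Divide row 3 by 22/5; eliminate column y from the other rows.
Row 1 update in column s4: -2/5 − (13/5)·(-3/22) = -1/22.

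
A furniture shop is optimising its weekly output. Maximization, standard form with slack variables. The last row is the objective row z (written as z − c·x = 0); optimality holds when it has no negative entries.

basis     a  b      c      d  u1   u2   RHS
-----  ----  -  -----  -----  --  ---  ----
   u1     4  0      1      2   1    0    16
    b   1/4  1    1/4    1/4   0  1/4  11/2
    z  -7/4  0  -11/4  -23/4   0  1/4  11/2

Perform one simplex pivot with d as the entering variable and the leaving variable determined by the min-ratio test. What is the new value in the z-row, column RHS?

103/2

Ratio test on column d — row 1: 16/2 = 8; row 2: (11/2)/(1/4) = 22. Minimum is 8 at row 1 (u1 leaves); pivot element 2.
Divide row 1 by 2; eliminate column d from the other rows.
z-row update in column RHS: 11/2 − (-23/4)·8 = 103/2.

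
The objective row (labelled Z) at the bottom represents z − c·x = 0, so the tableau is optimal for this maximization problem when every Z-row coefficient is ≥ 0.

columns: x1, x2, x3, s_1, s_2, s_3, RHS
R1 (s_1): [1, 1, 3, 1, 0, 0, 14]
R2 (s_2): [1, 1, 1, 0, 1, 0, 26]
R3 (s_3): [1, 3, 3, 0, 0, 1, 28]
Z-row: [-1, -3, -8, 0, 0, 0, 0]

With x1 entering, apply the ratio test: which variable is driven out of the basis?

s_1

Column x1 entries and ratios — s_1: 14/1 = 14; s_2: 26/1 = 26; s_3: 28/1 = 28.
Smallest ratio is 14 in the row of s_1, so s_1 leaves.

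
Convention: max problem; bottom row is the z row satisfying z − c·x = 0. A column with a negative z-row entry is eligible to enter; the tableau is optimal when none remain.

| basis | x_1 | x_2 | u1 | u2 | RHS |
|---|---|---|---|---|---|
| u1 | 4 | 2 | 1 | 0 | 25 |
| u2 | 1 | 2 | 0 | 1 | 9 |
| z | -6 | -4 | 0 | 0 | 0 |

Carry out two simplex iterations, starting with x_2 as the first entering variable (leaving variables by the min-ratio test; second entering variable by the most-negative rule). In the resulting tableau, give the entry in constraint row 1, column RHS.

Ratio test on column x_2 — row 1: 25/2 = 25/2; row 2: 9/2 = 9/2. Minimum is 9/2 at row 2 (u2 leaves); pivot element 2.
Divide row 2 by 2; eliminate column x_2 from the other rows.
Second iteration: most negative z-row entry is -4 in column x_1, so x_1 enters.
Ratio test on column x_1 — row 1: 16/3 = 16/3; row 2: (9/2)/(1/2) = 9. Minimum is 16/3 at row 1 (u1 leaves); pivot element 3.
Divide row 1 by 3; eliminate column x_1 from the other rows.
After both pivots, the entry at constraint row 1, column RHS is 16/3.

16/3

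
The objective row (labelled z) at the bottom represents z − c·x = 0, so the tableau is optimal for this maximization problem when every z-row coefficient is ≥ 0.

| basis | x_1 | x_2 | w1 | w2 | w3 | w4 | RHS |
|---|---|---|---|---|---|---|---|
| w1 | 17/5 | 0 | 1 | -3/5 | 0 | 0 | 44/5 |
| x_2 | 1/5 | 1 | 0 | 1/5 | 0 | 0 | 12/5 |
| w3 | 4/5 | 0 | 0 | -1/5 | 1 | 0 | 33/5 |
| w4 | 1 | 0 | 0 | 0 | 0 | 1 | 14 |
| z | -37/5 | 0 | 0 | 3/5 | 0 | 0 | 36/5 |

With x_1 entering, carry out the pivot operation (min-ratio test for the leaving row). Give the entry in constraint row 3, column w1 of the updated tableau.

-4/17

Ratio test on column x_1 — row 1: (44/5)/(17/5) = 44/17; row 2: (12/5)/(1/5) = 12; row 3: (33/5)/(4/5) = 33/4; row 4: 14/1 = 14. Minimum is 44/17 at row 1 (w1 leaves); pivot element 17/5.
Divide row 1 by 17/5; eliminate column x_1 from the other rows.
Row 3 update in column w1: 0 − (4/5)·(5/17) = -4/17.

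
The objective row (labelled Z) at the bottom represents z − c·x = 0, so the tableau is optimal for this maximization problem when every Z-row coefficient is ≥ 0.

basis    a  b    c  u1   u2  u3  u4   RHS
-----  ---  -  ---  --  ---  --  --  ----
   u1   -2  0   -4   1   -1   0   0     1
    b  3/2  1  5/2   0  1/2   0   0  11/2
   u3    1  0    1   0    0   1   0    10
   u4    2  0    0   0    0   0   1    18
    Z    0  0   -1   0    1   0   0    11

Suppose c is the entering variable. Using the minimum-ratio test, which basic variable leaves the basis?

b

Column c entries and ratios — u1: -4 ≤ 0, skip; b: (11/2)/(5/2) = 11/5; u3: 10/1 = 10; u4: 0 ≤ 0, skip.
Smallest ratio is 11/5 in the row of b, so b leaves.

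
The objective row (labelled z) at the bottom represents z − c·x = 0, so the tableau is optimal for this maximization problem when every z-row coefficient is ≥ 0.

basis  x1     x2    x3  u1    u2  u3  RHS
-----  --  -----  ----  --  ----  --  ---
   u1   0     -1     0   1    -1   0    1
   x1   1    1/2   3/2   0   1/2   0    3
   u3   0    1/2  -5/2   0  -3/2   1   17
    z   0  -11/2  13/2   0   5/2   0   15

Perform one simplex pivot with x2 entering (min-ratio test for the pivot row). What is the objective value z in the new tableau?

Ratio test on column x2 — row 1: entry -1 ≤ 0; row 2: 3/(1/2) = 6; row 3: 17/(1/2) = 34. Minimum is 6 at row 2 (x1 leaves); pivot element 1/2.
Pivot on row 2; the z-row RHS becomes 15 − (-11/2)·6 = 48.

48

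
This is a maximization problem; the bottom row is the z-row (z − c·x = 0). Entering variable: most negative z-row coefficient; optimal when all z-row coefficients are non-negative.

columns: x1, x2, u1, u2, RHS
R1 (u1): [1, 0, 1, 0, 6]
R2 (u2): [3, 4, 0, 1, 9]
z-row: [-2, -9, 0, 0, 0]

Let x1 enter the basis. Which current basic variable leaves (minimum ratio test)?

u2

Column x1 entries and ratios — u1: 6/1 = 6; u2: 9/3 = 3.
Smallest ratio is 3 in the row of u2, so u2 leaves.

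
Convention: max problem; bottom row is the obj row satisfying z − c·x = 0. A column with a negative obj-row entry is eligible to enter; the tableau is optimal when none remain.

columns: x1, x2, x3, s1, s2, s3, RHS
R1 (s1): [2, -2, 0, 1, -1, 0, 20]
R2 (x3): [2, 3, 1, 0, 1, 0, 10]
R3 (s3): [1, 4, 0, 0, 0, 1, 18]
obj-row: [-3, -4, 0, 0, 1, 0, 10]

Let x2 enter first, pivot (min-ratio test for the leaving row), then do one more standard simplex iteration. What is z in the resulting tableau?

Ratio test on column x2 — row 1: entry -2 ≤ 0; row 2: 10/3 = 10/3; row 3: 18/4 = 9/2. Minimum is 10/3 at row 2 (x3 leaves); pivot element 3.
Pivot on row 2; the obj-row RHS becomes 10 − (-4)·(10/3) = 70/3.
Next entering variable (most negative obj-row entry -1/3): x1.
Ratio test on column x1 — row 1: (80/3)/(10/3) = 8; row 2: (10/3)/(2/3) = 5; row 3: entry -5/3 ≤ 0. Minimum is 5 at row 2 (x2 leaves); pivot element 2/3.
After the second pivot the obj-row RHS is 70/3 − (-1/3)·5 = 25.

25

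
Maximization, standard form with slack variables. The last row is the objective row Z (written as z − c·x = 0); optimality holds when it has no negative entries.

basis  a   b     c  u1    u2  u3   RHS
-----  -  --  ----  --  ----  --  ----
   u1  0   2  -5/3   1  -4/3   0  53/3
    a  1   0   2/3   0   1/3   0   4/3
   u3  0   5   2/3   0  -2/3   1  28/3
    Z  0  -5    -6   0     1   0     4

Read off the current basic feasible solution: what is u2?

0

u2 is not in the basis, so in the current basic feasible solution u2 = 0.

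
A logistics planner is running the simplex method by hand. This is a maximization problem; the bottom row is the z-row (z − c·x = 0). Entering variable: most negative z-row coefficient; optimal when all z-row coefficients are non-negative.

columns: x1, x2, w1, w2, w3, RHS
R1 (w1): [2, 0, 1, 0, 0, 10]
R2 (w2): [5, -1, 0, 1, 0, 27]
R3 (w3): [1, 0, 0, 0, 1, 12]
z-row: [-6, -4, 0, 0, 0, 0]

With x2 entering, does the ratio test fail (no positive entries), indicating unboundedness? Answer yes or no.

yes

Every constraint-row entry in column x2 is ≤ 0, so increasing x2 is unbounded.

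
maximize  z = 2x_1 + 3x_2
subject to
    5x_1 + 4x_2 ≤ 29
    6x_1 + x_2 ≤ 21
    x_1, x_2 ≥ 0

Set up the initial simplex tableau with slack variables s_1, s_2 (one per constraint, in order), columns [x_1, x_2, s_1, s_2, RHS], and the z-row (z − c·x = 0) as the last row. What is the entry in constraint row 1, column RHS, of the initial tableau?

The RHS of constraint 1 is b_1 = 29.

29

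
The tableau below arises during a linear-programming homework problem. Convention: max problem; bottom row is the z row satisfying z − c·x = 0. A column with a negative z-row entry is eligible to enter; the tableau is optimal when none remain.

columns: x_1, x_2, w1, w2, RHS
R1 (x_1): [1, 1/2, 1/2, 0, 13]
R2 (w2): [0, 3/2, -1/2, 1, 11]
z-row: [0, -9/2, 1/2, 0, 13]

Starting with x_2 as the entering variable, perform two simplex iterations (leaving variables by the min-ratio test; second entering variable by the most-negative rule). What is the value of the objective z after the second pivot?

Ratio test on column x_2 — row 1: 13/(1/2) = 26; row 2: 11/(3/2) = 22/3. Minimum is 22/3 at row 2 (w2 leaves); pivot element 3/2.
Pivot on row 2; the z-row RHS becomes 13 − (-9/2)·(22/3) = 46.
Next entering variable (most negative z-row entry -1): w1.
Ratio test on column w1 — row 1: (28/3)/(2/3) = 14; row 2: entry -1/3 ≤ 0. Minimum is 14 at row 1 (x_1 leaves); pivot element 2/3.
After the second pivot the z-row RHS is 46 − (-1)·14 = 60.

60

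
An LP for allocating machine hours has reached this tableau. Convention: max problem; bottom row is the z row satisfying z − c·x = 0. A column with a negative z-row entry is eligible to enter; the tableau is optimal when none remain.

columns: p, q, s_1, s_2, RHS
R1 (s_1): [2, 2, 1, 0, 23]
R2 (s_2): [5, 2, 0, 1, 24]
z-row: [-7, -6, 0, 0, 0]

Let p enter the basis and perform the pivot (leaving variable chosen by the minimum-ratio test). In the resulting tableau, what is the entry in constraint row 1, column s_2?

-2/5

Ratio test on column p — row 1: 23/2 = 23/2; row 2: 24/5 = 24/5. Minimum is 24/5 at row 2 (s_2 leaves); pivot element 5.
Divide row 2 by 5; eliminate column p from the other rows.
Row 1 update in column s_2: 0 − 2·(1/5) = -2/5.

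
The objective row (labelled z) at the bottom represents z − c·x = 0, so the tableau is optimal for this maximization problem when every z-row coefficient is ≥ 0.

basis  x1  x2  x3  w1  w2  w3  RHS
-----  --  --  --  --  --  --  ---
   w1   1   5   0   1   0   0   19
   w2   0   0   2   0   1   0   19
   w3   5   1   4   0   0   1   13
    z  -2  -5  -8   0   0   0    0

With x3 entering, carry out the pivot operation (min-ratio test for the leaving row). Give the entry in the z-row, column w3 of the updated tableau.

Ratio test on column x3 — row 1: entry 0 ≤ 0; row 2: 19/2 = 19/2; row 3: 13/4 = 13/4. Minimum is 13/4 at row 3 (w3 leaves); pivot element 4.
Divide row 3 by 4; eliminate column x3 from the other rows.
z-row update in column w3: 0 − (-8)·(1/4) = 2.

2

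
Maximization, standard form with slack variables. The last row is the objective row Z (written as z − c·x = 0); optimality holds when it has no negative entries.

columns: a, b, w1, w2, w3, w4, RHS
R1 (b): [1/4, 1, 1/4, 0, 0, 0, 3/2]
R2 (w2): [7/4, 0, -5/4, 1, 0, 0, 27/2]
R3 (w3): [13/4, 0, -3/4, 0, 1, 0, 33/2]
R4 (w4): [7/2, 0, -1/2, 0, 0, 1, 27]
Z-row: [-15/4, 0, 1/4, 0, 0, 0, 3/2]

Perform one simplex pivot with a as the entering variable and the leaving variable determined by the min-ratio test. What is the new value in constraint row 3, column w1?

-3/13

Ratio test on column a — row 1: (3/2)/(1/4) = 6; row 2: (27/2)/(7/4) = 54/7; row 3: (33/2)/(13/4) = 66/13; row 4: 27/(7/2) = 54/7. Minimum is 66/13 at row 3 (w3 leaves); pivot element 13/4.
Divide row 3 by 13/4; eliminate column a from the other rows.
In the new row 3, the w1 entry is the old entry divided by the pivot: (-3/4)/(13/4) = -3/13.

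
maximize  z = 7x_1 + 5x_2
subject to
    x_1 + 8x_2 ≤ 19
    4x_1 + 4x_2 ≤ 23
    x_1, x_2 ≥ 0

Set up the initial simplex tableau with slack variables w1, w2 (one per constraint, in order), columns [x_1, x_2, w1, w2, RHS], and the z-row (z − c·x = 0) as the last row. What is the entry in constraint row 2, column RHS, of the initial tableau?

The RHS of constraint 2 is b_2 = 23.

23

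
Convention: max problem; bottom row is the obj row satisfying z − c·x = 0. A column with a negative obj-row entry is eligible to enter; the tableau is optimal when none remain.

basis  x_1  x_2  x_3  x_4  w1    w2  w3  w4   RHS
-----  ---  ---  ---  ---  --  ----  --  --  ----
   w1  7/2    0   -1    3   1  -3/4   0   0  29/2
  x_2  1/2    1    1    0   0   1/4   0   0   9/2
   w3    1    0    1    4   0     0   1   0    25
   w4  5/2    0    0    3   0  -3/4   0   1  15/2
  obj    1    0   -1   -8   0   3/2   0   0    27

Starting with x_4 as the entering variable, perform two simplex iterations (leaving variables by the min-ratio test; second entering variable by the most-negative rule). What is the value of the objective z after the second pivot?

Ratio test on column x_4 — row 1: (29/2)/3 = 29/6; row 2: entry 0 ≤ 0; row 3: 25/4 = 25/4; row 4: (15/2)/3 = 5/2. Minimum is 5/2 at row 4 (w4 leaves); pivot element 3.
Pivot on row 4; the obj-row RHS becomes 27 − (-8)·(5/2) = 47.
Next entering variable (most negative obj-row entry -1): x_3.
Ratio test on column x_3 — row 1: entry -1 ≤ 0; row 2: (9/2)/1 = 9/2; row 3: 15/1 = 15; row 4: entry 0 ≤ 0. Minimum is 9/2 at row 2 (x_2 leaves); pivot element 1.
After the second pivot the obj-row RHS is 47 − (-1)·(9/2) = 103/2.

103/2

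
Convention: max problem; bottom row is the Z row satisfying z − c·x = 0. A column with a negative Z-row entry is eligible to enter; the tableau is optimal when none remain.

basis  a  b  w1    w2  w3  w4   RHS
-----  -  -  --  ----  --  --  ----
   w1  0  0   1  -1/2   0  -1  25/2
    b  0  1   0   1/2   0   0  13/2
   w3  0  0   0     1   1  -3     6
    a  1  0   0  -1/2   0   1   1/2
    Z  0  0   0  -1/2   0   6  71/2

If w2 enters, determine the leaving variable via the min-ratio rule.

Column w2 entries and ratios — w1: -1/2 ≤ 0, skip; b: (13/2)/(1/2) = 13; w3: 6/1 = 6; a: -1/2 ≤ 0, skip.
Smallest ratio is 6 in the row of w3, so w3 leaves.

w3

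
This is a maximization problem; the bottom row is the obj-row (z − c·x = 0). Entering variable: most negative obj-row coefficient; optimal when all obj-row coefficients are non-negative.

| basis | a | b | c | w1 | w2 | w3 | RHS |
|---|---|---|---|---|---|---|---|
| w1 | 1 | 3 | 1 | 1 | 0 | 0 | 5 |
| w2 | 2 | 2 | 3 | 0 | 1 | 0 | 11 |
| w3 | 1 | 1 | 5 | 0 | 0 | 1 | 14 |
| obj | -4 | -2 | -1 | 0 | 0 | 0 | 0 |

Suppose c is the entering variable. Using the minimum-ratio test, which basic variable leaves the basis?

Column c entries and ratios — w1: 5/1 = 5; w2: 11/3 = 11/3; w3: 14/5 = 14/5.
Smallest ratio is 14/5 in the row of w3, so w3 leaves.

w3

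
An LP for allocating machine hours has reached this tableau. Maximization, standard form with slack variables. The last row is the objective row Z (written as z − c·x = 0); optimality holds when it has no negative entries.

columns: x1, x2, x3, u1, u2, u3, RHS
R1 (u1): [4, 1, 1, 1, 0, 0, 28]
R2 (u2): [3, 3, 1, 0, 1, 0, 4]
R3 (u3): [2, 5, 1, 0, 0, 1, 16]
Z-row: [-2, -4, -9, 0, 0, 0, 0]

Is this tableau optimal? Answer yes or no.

no

The Z-row has a negative entry -9 in column x3, so it is not optimal.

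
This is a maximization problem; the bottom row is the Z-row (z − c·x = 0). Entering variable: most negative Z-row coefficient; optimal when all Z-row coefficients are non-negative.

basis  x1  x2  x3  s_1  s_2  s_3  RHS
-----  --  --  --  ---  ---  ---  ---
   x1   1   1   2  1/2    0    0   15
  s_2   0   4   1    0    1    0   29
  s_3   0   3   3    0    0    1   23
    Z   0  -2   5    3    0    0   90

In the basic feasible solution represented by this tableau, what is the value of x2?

x2 is not in the basis, so in the current basic feasible solution x2 = 0.

0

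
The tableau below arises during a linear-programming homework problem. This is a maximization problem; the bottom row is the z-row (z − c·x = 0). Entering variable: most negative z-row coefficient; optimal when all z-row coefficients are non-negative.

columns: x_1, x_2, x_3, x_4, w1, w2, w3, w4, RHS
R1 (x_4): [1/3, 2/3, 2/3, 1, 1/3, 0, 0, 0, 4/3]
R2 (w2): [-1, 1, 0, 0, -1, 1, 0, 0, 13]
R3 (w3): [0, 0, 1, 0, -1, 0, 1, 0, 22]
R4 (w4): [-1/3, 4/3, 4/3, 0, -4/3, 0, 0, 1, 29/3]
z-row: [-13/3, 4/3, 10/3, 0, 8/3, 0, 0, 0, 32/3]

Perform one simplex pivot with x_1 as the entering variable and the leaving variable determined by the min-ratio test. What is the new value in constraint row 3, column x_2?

Ratio test on column x_1 — row 1: (4/3)/(1/3) = 4; row 2: entry -1 ≤ 0; row 3: entry 0 ≤ 0; row 4: entry -1/3 ≤ 0. Minimum is 4 at row 1 (x_4 leaves); pivot element 1/3.
Divide row 1 by 1/3; eliminate column x_1 from the other rows.
Row 3 update in column x_2: 0 − 0·2 = 0.

0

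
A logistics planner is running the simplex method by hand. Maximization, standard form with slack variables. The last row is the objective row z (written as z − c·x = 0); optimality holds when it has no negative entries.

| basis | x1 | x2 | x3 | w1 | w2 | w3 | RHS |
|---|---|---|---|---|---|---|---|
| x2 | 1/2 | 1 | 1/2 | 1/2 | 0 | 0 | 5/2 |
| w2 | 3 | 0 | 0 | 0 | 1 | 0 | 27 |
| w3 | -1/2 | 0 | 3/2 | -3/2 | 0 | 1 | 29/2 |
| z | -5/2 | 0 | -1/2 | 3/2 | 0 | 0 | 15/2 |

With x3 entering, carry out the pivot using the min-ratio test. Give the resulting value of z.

Ratio test on column x3 — row 1: (5/2)/(1/2) = 5; row 2: entry 0 ≤ 0; row 3: (29/2)/(3/2) = 29/3. Minimum is 5 at row 1 (x2 leaves); pivot element 1/2.
Pivot on row 1; the z-row RHS becomes 15/2 − (-1/2)·5 = 10.

10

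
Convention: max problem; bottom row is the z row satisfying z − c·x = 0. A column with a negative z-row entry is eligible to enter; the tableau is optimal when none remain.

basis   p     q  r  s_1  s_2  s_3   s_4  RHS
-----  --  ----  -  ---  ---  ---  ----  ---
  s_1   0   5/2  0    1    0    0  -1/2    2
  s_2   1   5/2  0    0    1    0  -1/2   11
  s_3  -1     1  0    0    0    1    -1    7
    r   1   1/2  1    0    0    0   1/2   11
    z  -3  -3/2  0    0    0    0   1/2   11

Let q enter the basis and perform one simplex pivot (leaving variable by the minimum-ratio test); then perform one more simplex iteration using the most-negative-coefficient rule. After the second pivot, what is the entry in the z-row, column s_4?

1/5

Ratio test on column q — row 1: 2/(5/2) = 4/5; row 2: 11/(5/2) = 22/5; row 3: 7/1 = 7; row 4: 11/(1/2) = 22. Minimum is 4/5 at row 1 (s_1 leaves); pivot element 5/2.
Divide row 1 by 5/2; eliminate column q from the other rows.
Second iteration: most negative z-row entry is -3 in column p, so p enters.
Ratio test on column p — row 1: entry 0 ≤ 0; row 2: 9/1 = 9; row 3: entry -1 ≤ 0; row 4: (53/5)/1 = 53/5. Minimum is 9 at row 2 (s_2 leaves); pivot element 1.
Divide row 2 by 1; eliminate column p from the other rows.
After both pivots, the entry at the z-row, column s_4 is 1/5.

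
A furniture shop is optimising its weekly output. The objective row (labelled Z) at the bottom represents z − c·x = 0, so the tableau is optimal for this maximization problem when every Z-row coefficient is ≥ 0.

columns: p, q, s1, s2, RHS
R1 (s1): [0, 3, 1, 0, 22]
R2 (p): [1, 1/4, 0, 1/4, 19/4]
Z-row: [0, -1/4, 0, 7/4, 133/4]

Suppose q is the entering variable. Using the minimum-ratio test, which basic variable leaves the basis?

s1

Column q entries and ratios — s1: 22/3 = 22/3; p: (19/4)/(1/4) = 19.
Smallest ratio is 22/3 in the row of s1, so s1 leaves.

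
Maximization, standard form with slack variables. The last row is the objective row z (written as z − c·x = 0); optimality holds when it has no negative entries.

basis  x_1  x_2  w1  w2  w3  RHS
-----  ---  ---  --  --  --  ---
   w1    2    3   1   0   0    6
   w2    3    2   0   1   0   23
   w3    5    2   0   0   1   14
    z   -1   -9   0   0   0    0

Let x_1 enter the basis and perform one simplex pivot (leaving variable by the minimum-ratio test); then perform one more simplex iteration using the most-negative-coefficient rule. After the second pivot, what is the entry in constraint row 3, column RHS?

Ratio test on column x_1 — row 1: 6/2 = 3; row 2: 23/3 = 23/3; row 3: 14/5 = 14/5. Minimum is 14/5 at row 3 (w3 leaves); pivot element 5.
Divide row 3 by 5; eliminate column x_1 from the other rows.
Second iteration: most negative z-row entry is -43/5 in column x_2, so x_2 enters.
Ratio test on column x_2 — row 1: (2/5)/(11/5) = 2/11; row 2: (73/5)/(4/5) = 73/4; row 3: (14/5)/(2/5) = 7. Minimum is 2/11 at row 1 (w1 leaves); pivot element 11/5.
Divide row 1 by 11/5; eliminate column x_2 from the other rows.
After both pivots, the entry at constraint row 3, column RHS is 30/11.

30/11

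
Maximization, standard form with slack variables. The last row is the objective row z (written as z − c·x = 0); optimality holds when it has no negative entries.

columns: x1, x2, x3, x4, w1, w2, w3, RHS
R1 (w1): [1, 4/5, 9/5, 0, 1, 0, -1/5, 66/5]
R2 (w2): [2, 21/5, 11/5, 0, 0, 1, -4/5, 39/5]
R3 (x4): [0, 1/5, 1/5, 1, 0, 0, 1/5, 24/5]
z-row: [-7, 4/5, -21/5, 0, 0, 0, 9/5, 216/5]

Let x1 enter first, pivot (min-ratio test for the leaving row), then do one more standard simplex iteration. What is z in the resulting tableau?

189/2

Ratio test on column x1 — row 1: (66/5)/1 = 66/5; row 2: (39/5)/2 = 39/10; row 3: entry 0 ≤ 0. Minimum is 39/10 at row 2 (w2 leaves); pivot element 2.
Pivot on row 2; the z-row RHS becomes 216/5 − (-7)·(39/10) = 141/2.
Next entering variable (most negative z-row entry -1): w3.
Ratio test on column w3 — row 1: (93/10)/(1/5) = 93/2; row 2: entry -2/5 ≤ 0; row 3: (24/5)/(1/5) = 24. Minimum is 24 at row 3 (x4 leaves); pivot element 1/5.
After the second pivot the z-row RHS is 141/2 − (-1)·24 = 189/2.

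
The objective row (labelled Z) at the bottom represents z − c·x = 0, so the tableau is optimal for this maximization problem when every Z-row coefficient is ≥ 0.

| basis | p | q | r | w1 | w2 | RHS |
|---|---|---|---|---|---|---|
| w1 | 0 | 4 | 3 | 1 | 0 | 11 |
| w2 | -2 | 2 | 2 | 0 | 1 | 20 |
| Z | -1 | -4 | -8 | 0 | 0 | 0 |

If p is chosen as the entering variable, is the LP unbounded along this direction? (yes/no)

yes

Every constraint-row entry in column p is ≤ 0, so increasing p is unbounded.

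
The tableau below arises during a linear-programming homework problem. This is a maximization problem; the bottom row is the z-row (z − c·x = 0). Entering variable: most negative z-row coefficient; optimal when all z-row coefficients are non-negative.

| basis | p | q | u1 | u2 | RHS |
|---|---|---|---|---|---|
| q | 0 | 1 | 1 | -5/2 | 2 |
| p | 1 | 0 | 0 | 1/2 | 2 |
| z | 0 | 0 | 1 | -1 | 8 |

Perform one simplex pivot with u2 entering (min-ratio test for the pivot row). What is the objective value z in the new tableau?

12

Ratio test on column u2 — row 1: entry -5/2 ≤ 0; row 2: 2/(1/2) = 4. Minimum is 4 at row 2 (p leaves); pivot element 1/2.
Pivot on row 2; the z-row RHS becomes 8 − (-1)·4 = 12.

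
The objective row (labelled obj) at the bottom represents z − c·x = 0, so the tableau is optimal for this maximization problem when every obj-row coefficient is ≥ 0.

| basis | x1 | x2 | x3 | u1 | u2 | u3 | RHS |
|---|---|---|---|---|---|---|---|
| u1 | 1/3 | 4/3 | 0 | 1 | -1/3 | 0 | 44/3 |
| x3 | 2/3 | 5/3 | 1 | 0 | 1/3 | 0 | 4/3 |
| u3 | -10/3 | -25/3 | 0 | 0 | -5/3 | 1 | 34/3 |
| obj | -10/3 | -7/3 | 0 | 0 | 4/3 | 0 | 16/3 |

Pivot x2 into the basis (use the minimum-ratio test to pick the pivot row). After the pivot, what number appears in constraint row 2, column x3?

Ratio test on column x2 — row 1: (44/3)/(4/3) = 11; row 2: (4/3)/(5/3) = 4/5; row 3: entry -25/3 ≤ 0. Minimum is 4/5 at row 2 (x3 leaves); pivot element 5/3.
Divide row 2 by 5/3; eliminate column x2 from the other rows.
In the new row 2, the x3 entry is the old entry divided by the pivot: 1/(5/3) = 3/5.

3/5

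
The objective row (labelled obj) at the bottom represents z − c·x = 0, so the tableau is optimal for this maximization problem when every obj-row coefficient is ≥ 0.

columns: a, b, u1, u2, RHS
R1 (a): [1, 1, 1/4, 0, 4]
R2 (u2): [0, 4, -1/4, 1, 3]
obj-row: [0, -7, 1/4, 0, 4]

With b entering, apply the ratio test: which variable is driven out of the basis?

u2

Column b entries and ratios — a: 4/1 = 4; u2: 3/4 = 3/4.
Smallest ratio is 3/4 in the row of u2, so u2 leaves.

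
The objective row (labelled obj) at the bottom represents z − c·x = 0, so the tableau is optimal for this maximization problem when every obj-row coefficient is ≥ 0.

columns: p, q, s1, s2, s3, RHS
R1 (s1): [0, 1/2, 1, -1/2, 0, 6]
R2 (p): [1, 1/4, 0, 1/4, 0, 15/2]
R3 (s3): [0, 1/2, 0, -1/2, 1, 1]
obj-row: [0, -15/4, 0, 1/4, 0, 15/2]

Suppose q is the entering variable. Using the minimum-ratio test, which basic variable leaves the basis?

s3

Column q entries and ratios — s1: 6/(1/2) = 12; p: (15/2)/(1/4) = 30; s3: 1/(1/2) = 2.
Smallest ratio is 2 in the row of s3, so s3 leaves.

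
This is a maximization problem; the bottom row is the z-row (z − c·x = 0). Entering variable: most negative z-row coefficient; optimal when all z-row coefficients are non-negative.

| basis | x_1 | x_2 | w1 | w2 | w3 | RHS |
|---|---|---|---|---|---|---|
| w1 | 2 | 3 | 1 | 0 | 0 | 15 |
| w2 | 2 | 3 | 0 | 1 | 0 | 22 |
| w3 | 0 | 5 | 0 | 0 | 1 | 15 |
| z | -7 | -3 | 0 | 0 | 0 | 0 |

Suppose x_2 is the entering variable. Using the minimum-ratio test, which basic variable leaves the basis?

Column x_2 entries and ratios — w1: 15/3 = 5; w2: 22/3 = 22/3; w3: 15/5 = 3.
Smallest ratio is 3 in the row of w3, so w3 leaves.

w3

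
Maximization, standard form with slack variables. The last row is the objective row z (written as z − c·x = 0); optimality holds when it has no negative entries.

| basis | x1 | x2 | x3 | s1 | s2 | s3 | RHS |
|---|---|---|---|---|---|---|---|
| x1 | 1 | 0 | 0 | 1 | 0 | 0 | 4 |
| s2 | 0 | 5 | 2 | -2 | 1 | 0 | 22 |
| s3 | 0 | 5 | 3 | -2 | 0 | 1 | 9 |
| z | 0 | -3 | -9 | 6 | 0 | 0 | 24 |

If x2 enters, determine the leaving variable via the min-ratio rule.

Column x2 entries and ratios — x1: 0 ≤ 0, skip; s2: 22/5 = 22/5; s3: 9/5 = 9/5.
Smallest ratio is 9/5 in the row of s3, so s3 leaves.

s3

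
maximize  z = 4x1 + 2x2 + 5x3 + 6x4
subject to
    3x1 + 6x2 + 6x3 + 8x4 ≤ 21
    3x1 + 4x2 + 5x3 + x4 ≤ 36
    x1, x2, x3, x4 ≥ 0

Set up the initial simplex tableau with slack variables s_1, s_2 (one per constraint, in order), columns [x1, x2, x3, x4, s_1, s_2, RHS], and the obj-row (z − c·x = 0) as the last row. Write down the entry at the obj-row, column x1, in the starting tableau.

The obj-row carries the negated objective coefficients: the x1 entry is -4.

-4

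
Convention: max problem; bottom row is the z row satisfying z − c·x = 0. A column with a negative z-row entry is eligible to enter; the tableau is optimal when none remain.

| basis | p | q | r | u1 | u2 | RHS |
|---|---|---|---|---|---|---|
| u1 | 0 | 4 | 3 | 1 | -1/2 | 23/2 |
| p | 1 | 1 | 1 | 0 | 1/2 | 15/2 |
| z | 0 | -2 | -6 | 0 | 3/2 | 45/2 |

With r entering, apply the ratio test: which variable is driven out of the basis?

Column r entries and ratios — u1: (23/2)/3 = 23/6; p: (15/2)/1 = 15/2.
Smallest ratio is 23/6 in the row of u1, so u1 leaves.

u1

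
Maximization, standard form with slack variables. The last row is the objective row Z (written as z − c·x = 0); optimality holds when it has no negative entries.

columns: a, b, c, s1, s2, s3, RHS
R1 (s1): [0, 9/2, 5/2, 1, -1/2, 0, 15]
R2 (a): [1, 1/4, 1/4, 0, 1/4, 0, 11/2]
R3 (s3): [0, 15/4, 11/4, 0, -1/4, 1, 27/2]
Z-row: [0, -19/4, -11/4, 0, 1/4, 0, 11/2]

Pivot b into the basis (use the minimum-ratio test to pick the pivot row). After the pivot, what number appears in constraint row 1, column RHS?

Ratio test on column b — row 1: 15/(9/2) = 10/3; row 2: (11/2)/(1/4) = 22; row 3: (27/2)/(15/4) = 18/5. Minimum is 10/3 at row 1 (s1 leaves); pivot element 9/2.
Divide row 1 by 9/2; eliminate column b from the other rows.
In the new row 1, the RHS entry is the old entry divided by the pivot: 15/(9/2) = 10/3.

10/3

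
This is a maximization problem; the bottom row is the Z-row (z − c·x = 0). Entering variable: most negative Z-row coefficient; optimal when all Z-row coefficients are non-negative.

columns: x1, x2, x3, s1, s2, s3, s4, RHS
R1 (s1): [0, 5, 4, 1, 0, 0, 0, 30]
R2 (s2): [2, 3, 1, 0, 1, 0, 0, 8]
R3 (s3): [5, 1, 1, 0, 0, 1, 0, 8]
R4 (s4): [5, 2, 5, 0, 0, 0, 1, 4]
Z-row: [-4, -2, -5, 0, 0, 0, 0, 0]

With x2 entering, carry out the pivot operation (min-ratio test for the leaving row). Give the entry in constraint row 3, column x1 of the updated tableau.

Ratio test on column x2 — row 1: 30/5 = 6; row 2: 8/3 = 8/3; row 3: 8/1 = 8; row 4: 4/2 = 2. Minimum is 2 at row 4 (s4 leaves); pivot element 2.
Divide row 4 by 2; eliminate column x2 from the other rows.
Row 3 update in column x1: 5 − 1·(5/2) = 5/2.

5/2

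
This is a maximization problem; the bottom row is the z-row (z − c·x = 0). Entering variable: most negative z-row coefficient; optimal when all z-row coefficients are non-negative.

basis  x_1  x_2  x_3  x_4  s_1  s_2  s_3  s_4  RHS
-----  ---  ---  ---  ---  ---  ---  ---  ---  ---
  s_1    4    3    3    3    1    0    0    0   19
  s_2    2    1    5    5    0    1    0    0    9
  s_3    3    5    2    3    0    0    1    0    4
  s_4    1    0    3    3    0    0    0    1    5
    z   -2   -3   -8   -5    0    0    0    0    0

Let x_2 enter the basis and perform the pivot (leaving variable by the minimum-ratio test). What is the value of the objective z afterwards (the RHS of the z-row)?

12/5

Ratio test on column x_2 — row 1: 19/3 = 19/3; row 2: 9/1 = 9; row 3: 4/5 = 4/5; row 4: entry 0 ≤ 0. Minimum is 4/5 at row 3 (s_3 leaves); pivot element 5.
Pivot on row 3; the z-row RHS becomes 0 − (-3)·(4/5) = 12/5.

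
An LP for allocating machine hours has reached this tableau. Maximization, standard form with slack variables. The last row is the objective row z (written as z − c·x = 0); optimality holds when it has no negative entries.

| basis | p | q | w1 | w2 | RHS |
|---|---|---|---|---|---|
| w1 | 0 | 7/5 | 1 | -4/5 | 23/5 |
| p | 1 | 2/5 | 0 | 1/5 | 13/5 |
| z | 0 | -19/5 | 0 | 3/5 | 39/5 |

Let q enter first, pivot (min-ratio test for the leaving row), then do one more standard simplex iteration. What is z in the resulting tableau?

25

Ratio test on column q — row 1: (23/5)/(7/5) = 23/7; row 2: (13/5)/(2/5) = 13/2. Minimum is 23/7 at row 1 (w1 leaves); pivot element 7/5.
Pivot on row 1; the z-row RHS becomes 39/5 − (-19/5)·(23/7) = 142/7.
Next entering variable (most negative z-row entry -11/7): w2.
Ratio test on column w2 — row 1: entry -4/7 ≤ 0; row 2: (9/7)/(3/7) = 3. Minimum is 3 at row 2 (p leaves); pivot element 3/7.
After the second pivot the z-row RHS is 142/7 − (-11/7)·3 = 25.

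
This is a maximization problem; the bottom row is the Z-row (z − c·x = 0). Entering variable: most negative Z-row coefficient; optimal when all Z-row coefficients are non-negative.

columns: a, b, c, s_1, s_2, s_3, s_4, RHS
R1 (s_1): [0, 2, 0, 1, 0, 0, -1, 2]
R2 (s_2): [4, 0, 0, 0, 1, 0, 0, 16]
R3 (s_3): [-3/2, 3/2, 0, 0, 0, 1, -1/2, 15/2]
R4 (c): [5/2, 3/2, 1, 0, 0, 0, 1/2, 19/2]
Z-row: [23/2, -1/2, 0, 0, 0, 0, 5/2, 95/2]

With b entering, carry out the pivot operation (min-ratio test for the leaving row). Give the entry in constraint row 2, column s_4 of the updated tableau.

Ratio test on column b — row 1: 2/2 = 1; row 2: entry 0 ≤ 0; row 3: (15/2)/(3/2) = 5; row 4: (19/2)/(3/2) = 19/3. Minimum is 1 at row 1 (s_1 leaves); pivot element 2.
Divide row 1 by 2; eliminate column b from the other rows.
Row 2 update in column s_4: 0 − 0·(-1/2) = 0.

0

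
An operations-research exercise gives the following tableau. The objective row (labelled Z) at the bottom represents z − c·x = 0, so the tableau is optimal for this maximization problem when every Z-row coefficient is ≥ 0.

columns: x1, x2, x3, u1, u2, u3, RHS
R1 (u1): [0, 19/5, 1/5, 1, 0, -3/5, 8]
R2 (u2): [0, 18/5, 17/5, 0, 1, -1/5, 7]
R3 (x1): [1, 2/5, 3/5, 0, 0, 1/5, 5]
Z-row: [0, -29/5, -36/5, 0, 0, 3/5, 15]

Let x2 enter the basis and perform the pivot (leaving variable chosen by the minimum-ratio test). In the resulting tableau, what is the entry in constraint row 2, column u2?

Ratio test on column x2 — row 1: 8/(19/5) = 40/19; row 2: 7/(18/5) = 35/18; row 3: 5/(2/5) = 25/2. Minimum is 35/18 at row 2 (u2 leaves); pivot element 18/5.
Divide row 2 by 18/5; eliminate column x2 from the other rows.
In the new row 2, the u2 entry is the old entry divided by the pivot: 1/(18/5) = 5/18.

5/18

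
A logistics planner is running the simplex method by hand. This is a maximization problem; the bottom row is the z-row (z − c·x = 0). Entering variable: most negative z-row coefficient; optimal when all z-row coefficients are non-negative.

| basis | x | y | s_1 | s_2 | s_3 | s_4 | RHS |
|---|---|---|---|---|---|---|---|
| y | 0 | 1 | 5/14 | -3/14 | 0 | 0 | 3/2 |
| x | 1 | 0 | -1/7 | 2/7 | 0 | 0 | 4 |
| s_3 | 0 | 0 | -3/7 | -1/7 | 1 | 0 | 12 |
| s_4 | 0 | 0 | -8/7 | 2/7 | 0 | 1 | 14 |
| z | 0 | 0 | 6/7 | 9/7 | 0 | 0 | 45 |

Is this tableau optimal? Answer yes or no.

Every z-row coefficient is ≥ 0, so the tableau is optimal.

yes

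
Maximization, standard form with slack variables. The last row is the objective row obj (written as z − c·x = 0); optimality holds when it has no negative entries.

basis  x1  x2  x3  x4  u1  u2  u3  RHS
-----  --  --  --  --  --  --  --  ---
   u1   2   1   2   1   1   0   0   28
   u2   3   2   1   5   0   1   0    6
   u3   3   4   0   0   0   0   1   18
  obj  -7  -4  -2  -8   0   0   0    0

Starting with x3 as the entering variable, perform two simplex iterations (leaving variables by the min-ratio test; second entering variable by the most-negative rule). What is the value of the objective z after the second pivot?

14

Ratio test on column x3 — row 1: 28/2 = 14; row 2: 6/1 = 6; row 3: entry 0 ≤ 0. Minimum is 6 at row 2 (u2 leaves); pivot element 1.
Pivot on row 2; the obj-row RHS becomes 0 − (-2)·6 = 12.
Next entering variable (most negative obj-row entry -1): x1.
Ratio test on column x1 — row 1: entry -4 ≤ 0; row 2: 6/3 = 2; row 3: 18/3 = 6. Minimum is 2 at row 2 (x3 leaves); pivot element 3.
After the second pivot the obj-row RHS is 12 − (-1)·2 = 14.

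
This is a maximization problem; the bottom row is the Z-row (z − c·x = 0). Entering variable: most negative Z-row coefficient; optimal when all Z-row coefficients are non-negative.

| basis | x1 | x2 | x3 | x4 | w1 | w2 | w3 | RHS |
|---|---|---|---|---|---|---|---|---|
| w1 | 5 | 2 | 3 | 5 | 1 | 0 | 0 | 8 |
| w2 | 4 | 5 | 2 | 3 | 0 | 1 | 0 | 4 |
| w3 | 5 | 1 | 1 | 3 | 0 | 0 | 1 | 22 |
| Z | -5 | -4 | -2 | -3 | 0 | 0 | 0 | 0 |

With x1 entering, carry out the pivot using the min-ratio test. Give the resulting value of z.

Ratio test on column x1 — row 1: 8/5 = 8/5; row 2: 4/4 = 1; row 3: 22/5 = 22/5. Minimum is 1 at row 2 (w2 leaves); pivot element 4.
Pivot on row 2; the Z-row RHS becomes 0 − (-5)·1 = 5.

5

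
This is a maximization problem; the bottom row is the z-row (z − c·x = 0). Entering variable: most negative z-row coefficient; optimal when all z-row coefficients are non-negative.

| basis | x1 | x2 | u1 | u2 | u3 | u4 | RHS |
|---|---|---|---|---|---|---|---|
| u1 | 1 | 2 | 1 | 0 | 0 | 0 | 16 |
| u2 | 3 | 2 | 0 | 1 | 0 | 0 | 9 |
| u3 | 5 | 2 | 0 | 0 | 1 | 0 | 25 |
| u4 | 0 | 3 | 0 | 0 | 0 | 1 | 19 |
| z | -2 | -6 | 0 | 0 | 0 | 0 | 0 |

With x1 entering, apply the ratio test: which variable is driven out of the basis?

u2

Column x1 entries and ratios — u1: 16/1 = 16; u2: 9/3 = 3; u3: 25/5 = 5; u4: 0 ≤ 0, skip.
Smallest ratio is 3 in the row of u2, so u2 leaves.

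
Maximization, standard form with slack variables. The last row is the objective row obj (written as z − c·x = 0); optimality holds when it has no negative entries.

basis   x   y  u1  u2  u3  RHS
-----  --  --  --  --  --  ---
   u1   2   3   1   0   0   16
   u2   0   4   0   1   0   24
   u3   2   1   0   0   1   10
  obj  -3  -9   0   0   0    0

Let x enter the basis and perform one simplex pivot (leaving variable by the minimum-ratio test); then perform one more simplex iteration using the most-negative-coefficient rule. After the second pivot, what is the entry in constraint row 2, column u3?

Ratio test on column x — row 1: 16/2 = 8; row 2: entry 0 ≤ 0; row 3: 10/2 = 5. Minimum is 5 at row 3 (u3 leaves); pivot element 2.
Divide row 3 by 2; eliminate column x from the other rows.
Second iteration: most negative obj-row entry is -15/2 in column y, so y enters.
Ratio test on column y — row 1: 6/2 = 3; row 2: 24/4 = 6; row 3: 5/(1/2) = 10. Minimum is 3 at row 1 (u1 leaves); pivot element 2.
Divide row 1 by 2; eliminate column y from the other rows.
After both pivots, the entry at constraint row 2, column u3 is 2.

2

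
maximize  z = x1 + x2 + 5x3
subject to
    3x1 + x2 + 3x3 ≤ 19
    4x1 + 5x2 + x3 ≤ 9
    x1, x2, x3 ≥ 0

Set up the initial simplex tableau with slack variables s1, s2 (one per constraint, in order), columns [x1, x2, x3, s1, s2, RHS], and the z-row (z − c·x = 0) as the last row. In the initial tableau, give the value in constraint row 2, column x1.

Constraint 2 has coefficient 4 on x1.

4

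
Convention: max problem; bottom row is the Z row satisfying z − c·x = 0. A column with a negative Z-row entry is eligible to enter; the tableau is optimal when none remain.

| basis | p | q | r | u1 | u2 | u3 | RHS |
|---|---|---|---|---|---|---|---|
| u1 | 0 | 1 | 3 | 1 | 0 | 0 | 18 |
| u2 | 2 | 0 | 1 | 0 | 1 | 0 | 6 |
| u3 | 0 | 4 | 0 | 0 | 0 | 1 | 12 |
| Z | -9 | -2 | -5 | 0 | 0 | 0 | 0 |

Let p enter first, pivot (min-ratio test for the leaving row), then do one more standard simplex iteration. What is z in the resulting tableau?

Ratio test on column p — row 1: entry 0 ≤ 0; row 2: 6/2 = 3; row 3: entry 0 ≤ 0. Minimum is 3 at row 2 (u2 leaves); pivot element 2.
Pivot on row 2; the Z-row RHS becomes 0 − (-9)·3 = 27.
Next entering variable (most negative Z-row entry -2): q.
Ratio test on column q — row 1: 18/1 = 18; row 2: entry 0 ≤ 0; row 3: 12/4 = 3. Minimum is 3 at row 3 (u3 leaves); pivot element 4.
After the second pivot the Z-row RHS is 27 − (-2)·3 = 33.

33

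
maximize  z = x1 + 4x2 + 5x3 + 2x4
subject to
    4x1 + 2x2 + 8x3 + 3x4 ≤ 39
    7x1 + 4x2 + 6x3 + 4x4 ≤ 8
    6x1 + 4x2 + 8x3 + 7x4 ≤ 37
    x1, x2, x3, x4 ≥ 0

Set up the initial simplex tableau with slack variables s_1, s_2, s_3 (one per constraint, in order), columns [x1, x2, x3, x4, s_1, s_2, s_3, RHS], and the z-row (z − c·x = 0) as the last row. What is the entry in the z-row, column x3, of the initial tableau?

-5

The z-row carries the negated objective coefficients: the x3 entry is -5.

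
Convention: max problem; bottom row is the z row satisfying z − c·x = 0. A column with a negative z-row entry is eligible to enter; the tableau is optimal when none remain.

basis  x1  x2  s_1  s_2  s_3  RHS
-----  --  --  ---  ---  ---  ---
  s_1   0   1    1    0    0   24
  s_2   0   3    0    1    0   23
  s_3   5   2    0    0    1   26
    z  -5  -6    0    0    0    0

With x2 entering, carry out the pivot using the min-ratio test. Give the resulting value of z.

46

Ratio test on column x2 — row 1: 24/1 = 24; row 2: 23/3 = 23/3; row 3: 26/2 = 13. Minimum is 23/3 at row 2 (s_2 leaves); pivot element 3.
Pivot on row 2; the z-row RHS becomes 0 − (-6)·(23/3) = 46.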